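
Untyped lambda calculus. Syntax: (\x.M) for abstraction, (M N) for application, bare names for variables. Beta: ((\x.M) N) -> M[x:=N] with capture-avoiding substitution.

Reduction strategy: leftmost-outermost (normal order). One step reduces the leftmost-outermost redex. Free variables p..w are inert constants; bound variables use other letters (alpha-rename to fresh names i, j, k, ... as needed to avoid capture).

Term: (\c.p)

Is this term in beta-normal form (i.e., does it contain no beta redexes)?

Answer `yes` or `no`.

Answer: yes

Derivation:
Term: (\c.p)
No beta redexes found.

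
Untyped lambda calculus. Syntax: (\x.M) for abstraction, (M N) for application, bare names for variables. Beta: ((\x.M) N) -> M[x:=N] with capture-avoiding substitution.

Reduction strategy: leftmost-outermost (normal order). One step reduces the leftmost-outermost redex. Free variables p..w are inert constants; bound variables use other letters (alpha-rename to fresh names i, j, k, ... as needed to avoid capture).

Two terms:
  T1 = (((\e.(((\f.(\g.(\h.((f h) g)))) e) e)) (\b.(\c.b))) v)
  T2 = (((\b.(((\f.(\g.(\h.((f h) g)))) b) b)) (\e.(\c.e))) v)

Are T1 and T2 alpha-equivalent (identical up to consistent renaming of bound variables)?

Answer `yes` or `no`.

Term 1: (((\e.(((\f.(\g.(\h.((f h) g)))) e) e)) (\b.(\c.b))) v)
Term 2: (((\b.(((\f.(\g.(\h.((f h) g)))) b) b)) (\e.(\c.e))) v)
Alpha-equivalence: compare structure up to binder renaming.
Result: True

Answer: yes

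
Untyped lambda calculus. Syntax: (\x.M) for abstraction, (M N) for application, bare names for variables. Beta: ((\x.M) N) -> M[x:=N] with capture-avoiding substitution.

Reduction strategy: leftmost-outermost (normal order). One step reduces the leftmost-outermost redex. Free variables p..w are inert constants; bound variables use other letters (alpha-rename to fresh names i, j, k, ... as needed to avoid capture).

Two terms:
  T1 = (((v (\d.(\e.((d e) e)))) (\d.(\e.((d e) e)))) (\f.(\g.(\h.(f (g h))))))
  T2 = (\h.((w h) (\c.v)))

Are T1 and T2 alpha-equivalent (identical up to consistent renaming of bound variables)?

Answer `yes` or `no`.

Term 1: (((v (\d.(\e.((d e) e)))) (\d.(\e.((d e) e)))) (\f.(\g.(\h.(f (g h))))))
Term 2: (\h.((w h) (\c.v)))
Alpha-equivalence: compare structure up to binder renaming.
Result: False

Answer: no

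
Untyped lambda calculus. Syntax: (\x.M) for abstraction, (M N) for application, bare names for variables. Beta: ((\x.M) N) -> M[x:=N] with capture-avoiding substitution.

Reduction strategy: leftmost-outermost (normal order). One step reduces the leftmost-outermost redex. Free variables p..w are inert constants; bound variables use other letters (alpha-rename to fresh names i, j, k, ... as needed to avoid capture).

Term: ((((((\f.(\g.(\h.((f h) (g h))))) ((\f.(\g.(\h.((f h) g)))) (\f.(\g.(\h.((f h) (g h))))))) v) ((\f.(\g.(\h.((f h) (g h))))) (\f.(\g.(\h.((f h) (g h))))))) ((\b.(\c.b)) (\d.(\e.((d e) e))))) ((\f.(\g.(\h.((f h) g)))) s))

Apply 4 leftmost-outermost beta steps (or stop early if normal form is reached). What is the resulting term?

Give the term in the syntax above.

Step 0: ((((((\f.(\g.(\h.((f h) (g h))))) ((\f.(\g.(\h.((f h) g)))) (\f.(\g.(\h.((f h) (g h))))))) v) ((\f.(\g.(\h.((f h) (g h))))) (\f.(\g.(\h.((f h) (g h))))))) ((\b.(\c.b)) (\d.(\e.((d e) e))))) ((\f.(\g.(\h.((f h) g)))) s))
Step 1: (((((\g.(\h.((((\f.(\g.(\h.((f h) g)))) (\f.(\g.(\h.((f h) (g h)))))) h) (g h)))) v) ((\f.(\g.(\h.((f h) (g h))))) (\f.(\g.(\h.((f h) (g h))))))) ((\b.(\c.b)) (\d.(\e.((d e) e))))) ((\f.(\g.(\h.((f h) g)))) s))
Step 2: ((((\h.((((\f.(\g.(\h.((f h) g)))) (\f.(\g.(\h.((f h) (g h)))))) h) (v h))) ((\f.(\g.(\h.((f h) (g h))))) (\f.(\g.(\h.((f h) (g h))))))) ((\b.(\c.b)) (\d.(\e.((d e) e))))) ((\f.(\g.(\h.((f h) g)))) s))
Step 3: ((((((\f.(\g.(\h.((f h) g)))) (\f.(\g.(\h.((f h) (g h)))))) ((\f.(\g.(\h.((f h) (g h))))) (\f.(\g.(\h.((f h) (g h))))))) (v ((\f.(\g.(\h.((f h) (g h))))) (\f.(\g.(\h.((f h) (g h)))))))) ((\b.(\c.b)) (\d.(\e.((d e) e))))) ((\f.(\g.(\h.((f h) g)))) s))
Step 4: (((((\g.(\h.(((\f.(\g.(\h.((f h) (g h))))) h) g))) ((\f.(\g.(\h.((f h) (g h))))) (\f.(\g.(\h.((f h) (g h))))))) (v ((\f.(\g.(\h.((f h) (g h))))) (\f.(\g.(\h.((f h) (g h)))))))) ((\b.(\c.b)) (\d.(\e.((d e) e))))) ((\f.(\g.(\h.((f h) g)))) s))

Answer: (((((\g.(\h.(((\f.(\g.(\h.((f h) (g h))))) h) g))) ((\f.(\g.(\h.((f h) (g h))))) (\f.(\g.(\h.((f h) (g h))))))) (v ((\f.(\g.(\h.((f h) (g h))))) (\f.(\g.(\h.((f h) (g h)))))))) ((\b.(\c.b)) (\d.(\e.((d e) e))))) ((\f.(\g.(\h.((f h) g)))) s))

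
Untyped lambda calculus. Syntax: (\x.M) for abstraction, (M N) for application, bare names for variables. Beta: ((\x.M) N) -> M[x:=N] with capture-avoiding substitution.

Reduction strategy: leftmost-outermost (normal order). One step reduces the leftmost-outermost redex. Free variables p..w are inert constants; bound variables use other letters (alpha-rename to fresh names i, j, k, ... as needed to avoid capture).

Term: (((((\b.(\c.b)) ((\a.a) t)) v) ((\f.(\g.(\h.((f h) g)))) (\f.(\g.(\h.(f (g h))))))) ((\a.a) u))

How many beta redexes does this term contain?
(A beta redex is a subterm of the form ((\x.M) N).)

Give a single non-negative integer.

Answer: 4

Derivation:
Term: (((((\b.(\c.b)) ((\a.a) t)) v) ((\f.(\g.(\h.((f h) g)))) (\f.(\g.(\h.(f (g h))))))) ((\a.a) u))
  Redex: ((\b.(\c.b)) ((\a.a) t))
  Redex: ((\a.a) t)
  Redex: ((\f.(\g.(\h.((f h) g)))) (\f.(\g.(\h.(f (g h))))))
  Redex: ((\a.a) u)
Total redexes: 4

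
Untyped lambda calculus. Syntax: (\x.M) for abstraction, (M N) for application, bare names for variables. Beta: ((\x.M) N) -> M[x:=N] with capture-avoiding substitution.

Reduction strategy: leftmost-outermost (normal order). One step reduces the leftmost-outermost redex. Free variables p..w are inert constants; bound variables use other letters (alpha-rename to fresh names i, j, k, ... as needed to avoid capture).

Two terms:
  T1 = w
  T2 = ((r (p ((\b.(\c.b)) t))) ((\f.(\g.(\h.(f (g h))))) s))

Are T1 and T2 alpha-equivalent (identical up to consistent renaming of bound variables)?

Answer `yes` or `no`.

Answer: no

Derivation:
Term 1: w
Term 2: ((r (p ((\b.(\c.b)) t))) ((\f.(\g.(\h.(f (g h))))) s))
Alpha-equivalence: compare structure up to binder renaming.
Result: False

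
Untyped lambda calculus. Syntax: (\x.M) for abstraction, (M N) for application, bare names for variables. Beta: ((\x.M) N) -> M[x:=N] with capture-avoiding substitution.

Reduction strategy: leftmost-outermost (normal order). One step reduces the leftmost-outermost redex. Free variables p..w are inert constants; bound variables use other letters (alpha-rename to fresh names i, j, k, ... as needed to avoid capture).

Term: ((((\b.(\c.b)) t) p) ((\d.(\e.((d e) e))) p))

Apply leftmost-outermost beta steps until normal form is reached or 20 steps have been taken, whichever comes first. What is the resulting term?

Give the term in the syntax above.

Answer: (t (\e.((p e) e)))

Derivation:
Step 0: ((((\b.(\c.b)) t) p) ((\d.(\e.((d e) e))) p))
Step 1: (((\c.t) p) ((\d.(\e.((d e) e))) p))
Step 2: (t ((\d.(\e.((d e) e))) p))
Step 3: (t (\e.((p e) e)))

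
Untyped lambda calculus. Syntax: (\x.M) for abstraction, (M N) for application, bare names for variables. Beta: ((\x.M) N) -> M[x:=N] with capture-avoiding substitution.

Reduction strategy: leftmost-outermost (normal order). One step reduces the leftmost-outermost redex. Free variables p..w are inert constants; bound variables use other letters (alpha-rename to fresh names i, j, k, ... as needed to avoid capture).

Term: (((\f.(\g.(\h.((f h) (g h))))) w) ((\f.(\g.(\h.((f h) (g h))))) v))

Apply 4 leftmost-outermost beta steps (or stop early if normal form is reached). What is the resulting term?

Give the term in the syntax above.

Step 0: (((\f.(\g.(\h.((f h) (g h))))) w) ((\f.(\g.(\h.((f h) (g h))))) v))
Step 1: ((\g.(\h.((w h) (g h)))) ((\f.(\g.(\h.((f h) (g h))))) v))
Step 2: (\h.((w h) (((\f.(\g.(\h.((f h) (g h))))) v) h)))
Step 3: (\h.((w h) ((\g.(\h.((v h) (g h)))) h)))
Step 4: (\h.((w h) (\i.((v i) (h i)))))

Answer: (\h.((w h) (\i.((v i) (h i)))))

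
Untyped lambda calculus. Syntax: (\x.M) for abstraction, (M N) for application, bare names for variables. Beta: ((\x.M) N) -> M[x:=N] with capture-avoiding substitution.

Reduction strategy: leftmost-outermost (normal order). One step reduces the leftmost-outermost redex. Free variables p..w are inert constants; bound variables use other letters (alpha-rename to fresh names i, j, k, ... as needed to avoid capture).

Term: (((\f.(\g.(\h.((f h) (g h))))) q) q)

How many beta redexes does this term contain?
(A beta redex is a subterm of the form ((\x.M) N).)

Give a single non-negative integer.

Answer: 1

Derivation:
Term: (((\f.(\g.(\h.((f h) (g h))))) q) q)
  Redex: ((\f.(\g.(\h.((f h) (g h))))) q)
Total redexes: 1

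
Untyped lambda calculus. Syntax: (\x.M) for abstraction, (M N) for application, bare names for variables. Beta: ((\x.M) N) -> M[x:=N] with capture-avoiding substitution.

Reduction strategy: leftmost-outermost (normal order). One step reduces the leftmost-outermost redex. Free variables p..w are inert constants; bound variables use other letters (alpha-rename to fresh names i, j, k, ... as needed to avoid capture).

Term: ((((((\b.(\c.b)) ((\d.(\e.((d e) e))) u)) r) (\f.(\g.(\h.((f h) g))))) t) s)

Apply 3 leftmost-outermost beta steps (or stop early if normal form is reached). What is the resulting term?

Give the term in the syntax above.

Step 0: ((((((\b.(\c.b)) ((\d.(\e.((d e) e))) u)) r) (\f.(\g.(\h.((f h) g))))) t) s)
Step 1: (((((\c.((\d.(\e.((d e) e))) u)) r) (\f.(\g.(\h.((f h) g))))) t) s)
Step 2: (((((\d.(\e.((d e) e))) u) (\f.(\g.(\h.((f h) g))))) t) s)
Step 3: ((((\e.((u e) e)) (\f.(\g.(\h.((f h) g))))) t) s)

Answer: ((((\e.((u e) e)) (\f.(\g.(\h.((f h) g))))) t) s)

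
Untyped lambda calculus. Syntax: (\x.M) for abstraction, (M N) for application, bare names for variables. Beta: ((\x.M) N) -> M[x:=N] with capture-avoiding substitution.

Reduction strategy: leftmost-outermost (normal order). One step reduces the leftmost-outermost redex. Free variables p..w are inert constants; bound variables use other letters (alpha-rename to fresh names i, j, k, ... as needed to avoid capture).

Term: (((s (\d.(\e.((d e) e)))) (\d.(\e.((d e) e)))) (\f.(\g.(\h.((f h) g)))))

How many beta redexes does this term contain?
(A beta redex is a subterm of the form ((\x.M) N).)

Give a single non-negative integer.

Answer: 0

Derivation:
Term: (((s (\d.(\e.((d e) e)))) (\d.(\e.((d e) e)))) (\f.(\g.(\h.((f h) g)))))
  (no redexes)
Total redexes: 0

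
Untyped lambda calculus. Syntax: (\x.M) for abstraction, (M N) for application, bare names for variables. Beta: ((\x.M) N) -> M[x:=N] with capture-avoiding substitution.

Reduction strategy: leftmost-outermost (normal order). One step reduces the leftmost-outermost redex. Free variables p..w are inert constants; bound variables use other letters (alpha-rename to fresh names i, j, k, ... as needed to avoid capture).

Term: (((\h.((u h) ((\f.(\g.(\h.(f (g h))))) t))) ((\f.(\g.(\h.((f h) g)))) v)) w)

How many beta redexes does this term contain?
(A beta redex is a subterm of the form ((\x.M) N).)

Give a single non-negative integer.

Term: (((\h.((u h) ((\f.(\g.(\h.(f (g h))))) t))) ((\f.(\g.(\h.((f h) g)))) v)) w)
  Redex: ((\h.((u h) ((\f.(\g.(\h.(f (g h))))) t))) ((\f.(\g.(\h.((f h) g)))) v))
  Redex: ((\f.(\g.(\h.(f (g h))))) t)
  Redex: ((\f.(\g.(\h.((f h) g)))) v)
Total redexes: 3

Answer: 3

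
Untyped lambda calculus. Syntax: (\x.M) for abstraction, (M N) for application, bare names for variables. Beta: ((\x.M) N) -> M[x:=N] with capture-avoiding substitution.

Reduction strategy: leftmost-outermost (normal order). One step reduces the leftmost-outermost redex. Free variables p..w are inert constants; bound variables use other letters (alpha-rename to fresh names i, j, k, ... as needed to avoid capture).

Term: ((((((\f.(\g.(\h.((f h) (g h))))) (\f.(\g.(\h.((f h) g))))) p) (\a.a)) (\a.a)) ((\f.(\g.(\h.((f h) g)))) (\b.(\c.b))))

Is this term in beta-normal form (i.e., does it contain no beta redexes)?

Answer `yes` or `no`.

Answer: no

Derivation:
Term: ((((((\f.(\g.(\h.((f h) (g h))))) (\f.(\g.(\h.((f h) g))))) p) (\a.a)) (\a.a)) ((\f.(\g.(\h.((f h) g)))) (\b.(\c.b))))
Found 2 beta redex(es).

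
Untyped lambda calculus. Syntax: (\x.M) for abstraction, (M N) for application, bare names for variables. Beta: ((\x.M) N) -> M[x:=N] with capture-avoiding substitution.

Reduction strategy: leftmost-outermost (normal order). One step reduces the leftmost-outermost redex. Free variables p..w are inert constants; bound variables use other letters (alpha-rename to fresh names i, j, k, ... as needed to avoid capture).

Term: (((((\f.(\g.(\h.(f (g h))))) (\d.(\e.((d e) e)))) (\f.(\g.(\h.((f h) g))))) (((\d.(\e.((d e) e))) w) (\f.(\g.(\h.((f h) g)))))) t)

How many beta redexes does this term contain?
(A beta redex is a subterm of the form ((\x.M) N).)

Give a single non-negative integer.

Answer: 2

Derivation:
Term: (((((\f.(\g.(\h.(f (g h))))) (\d.(\e.((d e) e)))) (\f.(\g.(\h.((f h) g))))) (((\d.(\e.((d e) e))) w) (\f.(\g.(\h.((f h) g)))))) t)
  Redex: ((\f.(\g.(\h.(f (g h))))) (\d.(\e.((d e) e))))
  Redex: ((\d.(\e.((d e) e))) w)
Total redexes: 2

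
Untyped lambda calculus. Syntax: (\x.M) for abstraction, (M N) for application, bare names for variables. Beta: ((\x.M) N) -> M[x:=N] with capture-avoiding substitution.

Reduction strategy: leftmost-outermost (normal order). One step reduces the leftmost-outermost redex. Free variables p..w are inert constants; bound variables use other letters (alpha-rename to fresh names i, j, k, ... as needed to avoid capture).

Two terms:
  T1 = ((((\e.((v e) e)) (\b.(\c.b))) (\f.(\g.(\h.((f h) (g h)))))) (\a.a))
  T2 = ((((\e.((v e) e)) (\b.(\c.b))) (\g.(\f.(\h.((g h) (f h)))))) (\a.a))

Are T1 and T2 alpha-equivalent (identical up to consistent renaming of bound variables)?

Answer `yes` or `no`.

Answer: yes

Derivation:
Term 1: ((((\e.((v e) e)) (\b.(\c.b))) (\f.(\g.(\h.((f h) (g h)))))) (\a.a))
Term 2: ((((\e.((v e) e)) (\b.(\c.b))) (\g.(\f.(\h.((g h) (f h)))))) (\a.a))
Alpha-equivalence: compare structure up to binder renaming.
Result: True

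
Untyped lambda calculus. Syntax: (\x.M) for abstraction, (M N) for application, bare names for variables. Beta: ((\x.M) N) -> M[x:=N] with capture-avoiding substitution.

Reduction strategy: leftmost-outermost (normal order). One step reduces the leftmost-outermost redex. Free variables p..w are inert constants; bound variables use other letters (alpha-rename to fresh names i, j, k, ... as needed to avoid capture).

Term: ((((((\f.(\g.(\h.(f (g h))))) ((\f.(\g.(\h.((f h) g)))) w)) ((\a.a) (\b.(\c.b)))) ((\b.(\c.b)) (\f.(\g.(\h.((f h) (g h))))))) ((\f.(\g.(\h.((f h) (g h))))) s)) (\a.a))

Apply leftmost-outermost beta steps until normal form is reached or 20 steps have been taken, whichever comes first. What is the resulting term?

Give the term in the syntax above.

Step 0: ((((((\f.(\g.(\h.(f (g h))))) ((\f.(\g.(\h.((f h) g)))) w)) ((\a.a) (\b.(\c.b)))) ((\b.(\c.b)) (\f.(\g.(\h.((f h) (g h))))))) ((\f.(\g.(\h.((f h) (g h))))) s)) (\a.a))
Step 1: (((((\g.(\h.(((\f.(\g.(\h.((f h) g)))) w) (g h)))) ((\a.a) (\b.(\c.b)))) ((\b.(\c.b)) (\f.(\g.(\h.((f h) (g h))))))) ((\f.(\g.(\h.((f h) (g h))))) s)) (\a.a))
Step 2: ((((\h.(((\f.(\g.(\h.((f h) g)))) w) (((\a.a) (\b.(\c.b))) h))) ((\b.(\c.b)) (\f.(\g.(\h.((f h) (g h))))))) ((\f.(\g.(\h.((f h) (g h))))) s)) (\a.a))
Step 3: (((((\f.(\g.(\h.((f h) g)))) w) (((\a.a) (\b.(\c.b))) ((\b.(\c.b)) (\f.(\g.(\h.((f h) (g h)))))))) ((\f.(\g.(\h.((f h) (g h))))) s)) (\a.a))
Step 4: ((((\g.(\h.((w h) g))) (((\a.a) (\b.(\c.b))) ((\b.(\c.b)) (\f.(\g.(\h.((f h) (g h)))))))) ((\f.(\g.(\h.((f h) (g h))))) s)) (\a.a))
Step 5: (((\h.((w h) (((\a.a) (\b.(\c.b))) ((\b.(\c.b)) (\f.(\g.(\h.((f h) (g h))))))))) ((\f.(\g.(\h.((f h) (g h))))) s)) (\a.a))
Step 6: (((w ((\f.(\g.(\h.((f h) (g h))))) s)) (((\a.a) (\b.(\c.b))) ((\b.(\c.b)) (\f.(\g.(\h.((f h) (g h)))))))) (\a.a))
Step 7: (((w (\g.(\h.((s h) (g h))))) (((\a.a) (\b.(\c.b))) ((\b.(\c.b)) (\f.(\g.(\h.((f h) (g h)))))))) (\a.a))
Step 8: (((w (\g.(\h.((s h) (g h))))) ((\b.(\c.b)) ((\b.(\c.b)) (\f.(\g.(\h.((f h) (g h)))))))) (\a.a))
Step 9: (((w (\g.(\h.((s h) (g h))))) (\c.((\b.(\c.b)) (\f.(\g.(\h.((f h) (g h)))))))) (\a.a))
Step 10: (((w (\g.(\h.((s h) (g h))))) (\c.(\c.(\f.(\g.(\h.((f h) (g h)))))))) (\a.a))

Answer: (((w (\g.(\h.((s h) (g h))))) (\c.(\c.(\f.(\g.(\h.((f h) (g h)))))))) (\a.a))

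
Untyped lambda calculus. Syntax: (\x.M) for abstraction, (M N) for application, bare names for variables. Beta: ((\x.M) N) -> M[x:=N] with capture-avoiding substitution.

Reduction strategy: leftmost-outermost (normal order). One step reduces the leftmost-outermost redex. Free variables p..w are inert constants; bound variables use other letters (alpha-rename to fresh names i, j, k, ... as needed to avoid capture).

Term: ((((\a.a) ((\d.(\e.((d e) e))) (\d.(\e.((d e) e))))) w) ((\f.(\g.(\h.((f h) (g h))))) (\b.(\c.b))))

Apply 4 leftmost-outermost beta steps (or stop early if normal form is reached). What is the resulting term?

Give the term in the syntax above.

Answer: (((\e.((w e) e)) w) ((\f.(\g.(\h.((f h) (g h))))) (\b.(\c.b))))

Derivation:
Step 0: ((((\a.a) ((\d.(\e.((d e) e))) (\d.(\e.((d e) e))))) w) ((\f.(\g.(\h.((f h) (g h))))) (\b.(\c.b))))
Step 1: ((((\d.(\e.((d e) e))) (\d.(\e.((d e) e)))) w) ((\f.(\g.(\h.((f h) (g h))))) (\b.(\c.b))))
Step 2: (((\e.(((\d.(\e.((d e) e))) e) e)) w) ((\f.(\g.(\h.((f h) (g h))))) (\b.(\c.b))))
Step 3: ((((\d.(\e.((d e) e))) w) w) ((\f.(\g.(\h.((f h) (g h))))) (\b.(\c.b))))
Step 4: (((\e.((w e) e)) w) ((\f.(\g.(\h.((f h) (g h))))) (\b.(\c.b))))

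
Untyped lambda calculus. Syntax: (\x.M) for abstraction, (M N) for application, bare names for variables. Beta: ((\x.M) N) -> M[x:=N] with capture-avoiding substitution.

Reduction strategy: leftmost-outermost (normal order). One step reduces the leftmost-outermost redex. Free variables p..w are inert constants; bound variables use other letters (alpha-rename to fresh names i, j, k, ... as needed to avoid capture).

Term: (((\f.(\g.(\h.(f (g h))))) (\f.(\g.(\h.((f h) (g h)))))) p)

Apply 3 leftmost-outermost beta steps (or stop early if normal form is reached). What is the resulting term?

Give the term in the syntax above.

Answer: (\h.(\g.(\i.(((p h) i) (g i)))))

Derivation:
Step 0: (((\f.(\g.(\h.(f (g h))))) (\f.(\g.(\h.((f h) (g h)))))) p)
Step 1: ((\g.(\h.((\f.(\g.(\h.((f h) (g h))))) (g h)))) p)
Step 2: (\h.((\f.(\g.(\h.((f h) (g h))))) (p h)))
Step 3: (\h.(\g.(\i.(((p h) i) (g i)))))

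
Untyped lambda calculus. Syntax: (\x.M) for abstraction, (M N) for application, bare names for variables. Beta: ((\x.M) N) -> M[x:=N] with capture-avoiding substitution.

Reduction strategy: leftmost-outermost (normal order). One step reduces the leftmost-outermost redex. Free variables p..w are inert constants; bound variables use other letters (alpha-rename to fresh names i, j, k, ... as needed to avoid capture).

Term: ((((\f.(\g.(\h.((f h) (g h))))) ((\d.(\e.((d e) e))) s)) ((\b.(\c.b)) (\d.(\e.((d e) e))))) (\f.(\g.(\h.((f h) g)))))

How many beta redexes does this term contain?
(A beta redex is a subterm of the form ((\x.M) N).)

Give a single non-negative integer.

Term: ((((\f.(\g.(\h.((f h) (g h))))) ((\d.(\e.((d e) e))) s)) ((\b.(\c.b)) (\d.(\e.((d e) e))))) (\f.(\g.(\h.((f h) g)))))
  Redex: ((\f.(\g.(\h.((f h) (g h))))) ((\d.(\e.((d e) e))) s))
  Redex: ((\d.(\e.((d e) e))) s)
  Redex: ((\b.(\c.b)) (\d.(\e.((d e) e))))
Total redexes: 3

Answer: 3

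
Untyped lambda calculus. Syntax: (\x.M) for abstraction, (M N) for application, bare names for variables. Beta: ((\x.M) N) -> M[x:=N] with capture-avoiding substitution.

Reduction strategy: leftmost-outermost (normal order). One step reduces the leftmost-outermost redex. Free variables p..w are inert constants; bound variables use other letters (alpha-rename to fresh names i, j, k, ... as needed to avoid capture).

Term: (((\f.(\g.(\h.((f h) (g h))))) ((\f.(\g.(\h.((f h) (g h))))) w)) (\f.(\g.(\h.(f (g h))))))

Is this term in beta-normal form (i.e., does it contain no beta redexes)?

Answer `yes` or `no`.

Answer: no

Derivation:
Term: (((\f.(\g.(\h.((f h) (g h))))) ((\f.(\g.(\h.((f h) (g h))))) w)) (\f.(\g.(\h.(f (g h))))))
Found 2 beta redex(es).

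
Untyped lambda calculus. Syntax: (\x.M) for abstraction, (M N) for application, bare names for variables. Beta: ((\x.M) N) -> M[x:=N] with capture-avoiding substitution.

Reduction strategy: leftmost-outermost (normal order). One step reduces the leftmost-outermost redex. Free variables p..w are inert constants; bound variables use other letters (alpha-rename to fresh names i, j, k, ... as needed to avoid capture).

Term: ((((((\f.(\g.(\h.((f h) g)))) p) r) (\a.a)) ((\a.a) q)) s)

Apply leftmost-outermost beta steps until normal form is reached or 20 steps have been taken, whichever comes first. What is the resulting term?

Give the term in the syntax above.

Answer: ((((p (\a.a)) r) q) s)

Derivation:
Step 0: ((((((\f.(\g.(\h.((f h) g)))) p) r) (\a.a)) ((\a.a) q)) s)
Step 1: (((((\g.(\h.((p h) g))) r) (\a.a)) ((\a.a) q)) s)
Step 2: ((((\h.((p h) r)) (\a.a)) ((\a.a) q)) s)
Step 3: ((((p (\a.a)) r) ((\a.a) q)) s)
Step 4: ((((p (\a.a)) r) q) s)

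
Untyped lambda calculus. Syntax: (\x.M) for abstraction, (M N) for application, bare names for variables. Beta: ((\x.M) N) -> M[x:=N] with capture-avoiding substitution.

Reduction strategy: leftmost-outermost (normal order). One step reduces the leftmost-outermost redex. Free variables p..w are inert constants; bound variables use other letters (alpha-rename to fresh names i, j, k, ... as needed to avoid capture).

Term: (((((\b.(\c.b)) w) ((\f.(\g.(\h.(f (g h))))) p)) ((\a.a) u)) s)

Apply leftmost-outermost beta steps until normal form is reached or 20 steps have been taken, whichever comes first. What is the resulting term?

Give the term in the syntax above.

Answer: ((w u) s)

Derivation:
Step 0: (((((\b.(\c.b)) w) ((\f.(\g.(\h.(f (g h))))) p)) ((\a.a) u)) s)
Step 1: ((((\c.w) ((\f.(\g.(\h.(f (g h))))) p)) ((\a.a) u)) s)
Step 2: ((w ((\a.a) u)) s)
Step 3: ((w u) s)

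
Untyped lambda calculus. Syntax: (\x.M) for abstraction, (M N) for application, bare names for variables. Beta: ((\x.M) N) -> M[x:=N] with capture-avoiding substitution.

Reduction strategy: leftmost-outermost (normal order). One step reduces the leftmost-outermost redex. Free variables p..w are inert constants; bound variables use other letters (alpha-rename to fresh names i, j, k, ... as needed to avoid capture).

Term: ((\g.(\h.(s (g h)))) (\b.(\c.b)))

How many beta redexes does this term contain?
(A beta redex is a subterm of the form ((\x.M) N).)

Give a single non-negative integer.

Term: ((\g.(\h.(s (g h)))) (\b.(\c.b)))
  Redex: ((\g.(\h.(s (g h)))) (\b.(\c.b)))
Total redexes: 1

Answer: 1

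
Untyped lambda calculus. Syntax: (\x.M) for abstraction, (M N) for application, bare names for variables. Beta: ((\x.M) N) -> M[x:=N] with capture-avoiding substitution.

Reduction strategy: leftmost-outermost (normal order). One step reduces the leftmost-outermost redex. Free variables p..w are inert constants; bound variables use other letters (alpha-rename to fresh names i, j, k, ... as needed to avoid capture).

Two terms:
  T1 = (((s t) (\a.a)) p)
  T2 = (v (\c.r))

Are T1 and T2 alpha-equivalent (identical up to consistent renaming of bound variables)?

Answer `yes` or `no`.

Term 1: (((s t) (\a.a)) p)
Term 2: (v (\c.r))
Alpha-equivalence: compare structure up to binder renaming.
Result: False

Answer: no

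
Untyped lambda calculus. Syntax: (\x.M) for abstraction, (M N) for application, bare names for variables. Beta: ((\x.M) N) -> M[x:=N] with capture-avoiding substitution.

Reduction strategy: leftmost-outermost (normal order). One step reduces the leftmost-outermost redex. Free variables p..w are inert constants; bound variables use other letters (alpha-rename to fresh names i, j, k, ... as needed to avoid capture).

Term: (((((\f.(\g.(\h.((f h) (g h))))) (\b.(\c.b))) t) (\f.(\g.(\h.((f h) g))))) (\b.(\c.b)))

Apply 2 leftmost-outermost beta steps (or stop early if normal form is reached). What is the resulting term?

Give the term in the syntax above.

Answer: (((\h.(((\b.(\c.b)) h) (t h))) (\f.(\g.(\h.((f h) g))))) (\b.(\c.b)))

Derivation:
Step 0: (((((\f.(\g.(\h.((f h) (g h))))) (\b.(\c.b))) t) (\f.(\g.(\h.((f h) g))))) (\b.(\c.b)))
Step 1: ((((\g.(\h.(((\b.(\c.b)) h) (g h)))) t) (\f.(\g.(\h.((f h) g))))) (\b.(\c.b)))
Step 2: (((\h.(((\b.(\c.b)) h) (t h))) (\f.(\g.(\h.((f h) g))))) (\b.(\c.b)))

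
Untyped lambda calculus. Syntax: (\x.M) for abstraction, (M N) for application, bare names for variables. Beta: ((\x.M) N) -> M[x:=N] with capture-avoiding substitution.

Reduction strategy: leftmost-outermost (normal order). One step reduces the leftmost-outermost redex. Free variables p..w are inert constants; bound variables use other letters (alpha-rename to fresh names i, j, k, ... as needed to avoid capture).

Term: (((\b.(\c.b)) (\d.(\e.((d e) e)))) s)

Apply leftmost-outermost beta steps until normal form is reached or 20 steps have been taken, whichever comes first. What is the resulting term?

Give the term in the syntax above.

Answer: (\d.(\e.((d e) e)))

Derivation:
Step 0: (((\b.(\c.b)) (\d.(\e.((d e) e)))) s)
Step 1: ((\c.(\d.(\e.((d e) e)))) s)
Step 2: (\d.(\e.((d e) e)))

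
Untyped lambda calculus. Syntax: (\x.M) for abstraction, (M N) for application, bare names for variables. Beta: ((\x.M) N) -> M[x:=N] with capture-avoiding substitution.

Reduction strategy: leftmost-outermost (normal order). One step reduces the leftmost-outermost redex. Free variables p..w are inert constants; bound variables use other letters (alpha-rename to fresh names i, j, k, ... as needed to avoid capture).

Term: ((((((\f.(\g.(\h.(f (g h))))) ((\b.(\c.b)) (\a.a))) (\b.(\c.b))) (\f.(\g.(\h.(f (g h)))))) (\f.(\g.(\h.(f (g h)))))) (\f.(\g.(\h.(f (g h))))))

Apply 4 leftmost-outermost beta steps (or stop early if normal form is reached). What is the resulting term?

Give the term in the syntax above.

Step 0: ((((((\f.(\g.(\h.(f (g h))))) ((\b.(\c.b)) (\a.a))) (\b.(\c.b))) (\f.(\g.(\h.(f (g h)))))) (\f.(\g.(\h.(f (g h)))))) (\f.(\g.(\h.(f (g h))))))
Step 1: (((((\g.(\h.(((\b.(\c.b)) (\a.a)) (g h)))) (\b.(\c.b))) (\f.(\g.(\h.(f (g h)))))) (\f.(\g.(\h.(f (g h)))))) (\f.(\g.(\h.(f (g h))))))
Step 2: ((((\h.(((\b.(\c.b)) (\a.a)) ((\b.(\c.b)) h))) (\f.(\g.(\h.(f (g h)))))) (\f.(\g.(\h.(f (g h)))))) (\f.(\g.(\h.(f (g h))))))
Step 3: (((((\b.(\c.b)) (\a.a)) ((\b.(\c.b)) (\f.(\g.(\h.(f (g h))))))) (\f.(\g.(\h.(f (g h)))))) (\f.(\g.(\h.(f (g h))))))
Step 4: ((((\c.(\a.a)) ((\b.(\c.b)) (\f.(\g.(\h.(f (g h))))))) (\f.(\g.(\h.(f (g h)))))) (\f.(\g.(\h.(f (g h))))))

Answer: ((((\c.(\a.a)) ((\b.(\c.b)) (\f.(\g.(\h.(f (g h))))))) (\f.(\g.(\h.(f (g h)))))) (\f.(\g.(\h.(f (g h))))))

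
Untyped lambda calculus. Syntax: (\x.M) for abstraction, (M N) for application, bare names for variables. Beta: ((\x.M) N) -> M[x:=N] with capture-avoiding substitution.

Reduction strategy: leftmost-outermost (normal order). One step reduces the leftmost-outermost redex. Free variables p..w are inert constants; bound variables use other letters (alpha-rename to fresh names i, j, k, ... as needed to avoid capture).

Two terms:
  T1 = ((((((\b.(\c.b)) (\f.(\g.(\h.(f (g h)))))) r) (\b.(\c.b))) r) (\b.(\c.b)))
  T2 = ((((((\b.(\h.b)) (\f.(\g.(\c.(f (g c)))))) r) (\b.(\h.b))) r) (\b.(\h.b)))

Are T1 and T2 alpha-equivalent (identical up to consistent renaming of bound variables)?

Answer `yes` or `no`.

Term 1: ((((((\b.(\c.b)) (\f.(\g.(\h.(f (g h)))))) r) (\b.(\c.b))) r) (\b.(\c.b)))
Term 2: ((((((\b.(\h.b)) (\f.(\g.(\c.(f (g c)))))) r) (\b.(\h.b))) r) (\b.(\h.b)))
Alpha-equivalence: compare structure up to binder renaming.
Result: True

Answer: yes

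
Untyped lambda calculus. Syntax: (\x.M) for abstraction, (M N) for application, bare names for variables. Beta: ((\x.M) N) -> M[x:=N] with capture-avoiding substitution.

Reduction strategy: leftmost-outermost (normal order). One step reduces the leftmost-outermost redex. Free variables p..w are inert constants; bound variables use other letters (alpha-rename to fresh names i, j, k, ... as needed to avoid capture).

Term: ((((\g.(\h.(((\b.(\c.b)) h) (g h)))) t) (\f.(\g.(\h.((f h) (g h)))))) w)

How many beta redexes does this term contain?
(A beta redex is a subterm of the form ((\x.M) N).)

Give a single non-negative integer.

Answer: 2

Derivation:
Term: ((((\g.(\h.(((\b.(\c.b)) h) (g h)))) t) (\f.(\g.(\h.((f h) (g h)))))) w)
  Redex: ((\g.(\h.(((\b.(\c.b)) h) (g h)))) t)
  Redex: ((\b.(\c.b)) h)
Total redexes: 2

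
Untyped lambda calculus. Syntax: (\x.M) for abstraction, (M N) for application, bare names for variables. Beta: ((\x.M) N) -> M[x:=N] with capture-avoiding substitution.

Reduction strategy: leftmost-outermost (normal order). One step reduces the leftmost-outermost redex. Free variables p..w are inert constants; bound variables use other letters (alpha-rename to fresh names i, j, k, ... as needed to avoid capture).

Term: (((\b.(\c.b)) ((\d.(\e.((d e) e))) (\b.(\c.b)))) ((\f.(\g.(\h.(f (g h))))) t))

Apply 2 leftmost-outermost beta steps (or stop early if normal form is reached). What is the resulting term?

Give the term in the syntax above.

Answer: ((\d.(\e.((d e) e))) (\b.(\c.b)))

Derivation:
Step 0: (((\b.(\c.b)) ((\d.(\e.((d e) e))) (\b.(\c.b)))) ((\f.(\g.(\h.(f (g h))))) t))
Step 1: ((\c.((\d.(\e.((d e) e))) (\b.(\c.b)))) ((\f.(\g.(\h.(f (g h))))) t))
Step 2: ((\d.(\e.((d e) e))) (\b.(\c.b)))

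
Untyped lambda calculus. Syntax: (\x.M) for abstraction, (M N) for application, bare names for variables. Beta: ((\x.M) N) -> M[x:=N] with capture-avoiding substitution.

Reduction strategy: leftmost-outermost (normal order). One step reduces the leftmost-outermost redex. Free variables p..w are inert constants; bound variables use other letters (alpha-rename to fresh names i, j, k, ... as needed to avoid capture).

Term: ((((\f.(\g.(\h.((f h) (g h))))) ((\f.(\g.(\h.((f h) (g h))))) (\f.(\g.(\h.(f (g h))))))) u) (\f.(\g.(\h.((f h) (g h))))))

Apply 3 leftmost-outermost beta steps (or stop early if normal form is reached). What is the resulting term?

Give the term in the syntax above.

Step 0: ((((\f.(\g.(\h.((f h) (g h))))) ((\f.(\g.(\h.((f h) (g h))))) (\f.(\g.(\h.(f (g h))))))) u) (\f.(\g.(\h.((f h) (g h))))))
Step 1: (((\g.(\h.((((\f.(\g.(\h.((f h) (g h))))) (\f.(\g.(\h.(f (g h)))))) h) (g h)))) u) (\f.(\g.(\h.((f h) (g h))))))
Step 2: ((\h.((((\f.(\g.(\h.((f h) (g h))))) (\f.(\g.(\h.(f (g h)))))) h) (u h))) (\f.(\g.(\h.((f h) (g h))))))
Step 3: ((((\f.(\g.(\h.((f h) (g h))))) (\f.(\g.(\h.(f (g h)))))) (\f.(\g.(\h.((f h) (g h)))))) (u (\f.(\g.(\h.((f h) (g h)))))))

Answer: ((((\f.(\g.(\h.((f h) (g h))))) (\f.(\g.(\h.(f (g h)))))) (\f.(\g.(\h.((f h) (g h)))))) (u (\f.(\g.(\h.((f h) (g h)))))))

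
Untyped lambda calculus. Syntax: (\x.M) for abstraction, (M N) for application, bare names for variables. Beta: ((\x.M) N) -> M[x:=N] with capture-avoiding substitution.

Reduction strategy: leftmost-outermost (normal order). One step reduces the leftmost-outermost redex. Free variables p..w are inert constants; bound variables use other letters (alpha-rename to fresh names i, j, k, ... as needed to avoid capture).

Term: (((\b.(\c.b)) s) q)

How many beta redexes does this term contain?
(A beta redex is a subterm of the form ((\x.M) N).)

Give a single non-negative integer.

Term: (((\b.(\c.b)) s) q)
  Redex: ((\b.(\c.b)) s)
Total redexes: 1

Answer: 1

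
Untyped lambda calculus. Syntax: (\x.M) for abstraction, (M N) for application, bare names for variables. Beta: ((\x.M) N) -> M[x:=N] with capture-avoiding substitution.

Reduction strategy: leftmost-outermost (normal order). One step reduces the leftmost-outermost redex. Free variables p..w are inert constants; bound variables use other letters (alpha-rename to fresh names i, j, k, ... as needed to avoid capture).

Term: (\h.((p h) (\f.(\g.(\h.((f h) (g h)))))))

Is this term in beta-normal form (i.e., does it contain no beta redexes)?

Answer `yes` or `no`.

Term: (\h.((p h) (\f.(\g.(\h.((f h) (g h)))))))
No beta redexes found.

Answer: yes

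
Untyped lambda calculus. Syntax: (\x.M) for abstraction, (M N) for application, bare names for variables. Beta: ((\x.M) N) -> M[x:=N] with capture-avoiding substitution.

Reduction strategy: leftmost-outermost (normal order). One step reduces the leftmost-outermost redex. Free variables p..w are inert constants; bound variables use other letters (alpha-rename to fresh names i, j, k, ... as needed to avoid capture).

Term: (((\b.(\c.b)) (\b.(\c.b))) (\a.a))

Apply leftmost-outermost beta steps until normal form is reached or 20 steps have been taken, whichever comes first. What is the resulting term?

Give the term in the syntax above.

Answer: (\b.(\c.b))

Derivation:
Step 0: (((\b.(\c.b)) (\b.(\c.b))) (\a.a))
Step 1: ((\c.(\b.(\c.b))) (\a.a))
Step 2: (\b.(\c.b))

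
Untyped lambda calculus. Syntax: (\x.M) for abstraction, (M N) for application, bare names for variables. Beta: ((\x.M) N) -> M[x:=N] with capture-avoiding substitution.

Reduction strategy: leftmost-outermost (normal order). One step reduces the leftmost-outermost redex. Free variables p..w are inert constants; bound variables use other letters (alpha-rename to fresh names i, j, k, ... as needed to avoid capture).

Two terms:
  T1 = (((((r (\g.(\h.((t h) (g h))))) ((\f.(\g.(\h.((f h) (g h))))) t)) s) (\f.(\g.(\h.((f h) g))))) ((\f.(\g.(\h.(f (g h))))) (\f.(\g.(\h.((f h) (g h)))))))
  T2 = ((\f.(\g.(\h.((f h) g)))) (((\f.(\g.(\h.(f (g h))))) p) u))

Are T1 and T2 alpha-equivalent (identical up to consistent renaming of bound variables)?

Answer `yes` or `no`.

Answer: no

Derivation:
Term 1: (((((r (\g.(\h.((t h) (g h))))) ((\f.(\g.(\h.((f h) (g h))))) t)) s) (\f.(\g.(\h.((f h) g))))) ((\f.(\g.(\h.(f (g h))))) (\f.(\g.(\h.((f h) (g h)))))))
Term 2: ((\f.(\g.(\h.((f h) g)))) (((\f.(\g.(\h.(f (g h))))) p) u))
Alpha-equivalence: compare structure up to binder renaming.
Result: False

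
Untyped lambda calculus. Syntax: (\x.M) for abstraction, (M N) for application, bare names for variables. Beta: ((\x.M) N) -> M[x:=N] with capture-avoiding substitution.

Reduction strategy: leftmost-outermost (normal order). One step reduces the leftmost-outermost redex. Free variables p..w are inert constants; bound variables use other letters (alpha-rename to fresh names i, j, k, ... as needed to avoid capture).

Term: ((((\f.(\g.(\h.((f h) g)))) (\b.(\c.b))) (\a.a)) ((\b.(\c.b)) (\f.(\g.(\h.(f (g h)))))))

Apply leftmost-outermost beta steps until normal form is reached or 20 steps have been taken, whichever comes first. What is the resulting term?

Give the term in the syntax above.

Answer: (\c.(\f.(\g.(\h.(f (g h))))))

Derivation:
Step 0: ((((\f.(\g.(\h.((f h) g)))) (\b.(\c.b))) (\a.a)) ((\b.(\c.b)) (\f.(\g.(\h.(f (g h)))))))
Step 1: (((\g.(\h.(((\b.(\c.b)) h) g))) (\a.a)) ((\b.(\c.b)) (\f.(\g.(\h.(f (g h)))))))
Step 2: ((\h.(((\b.(\c.b)) h) (\a.a))) ((\b.(\c.b)) (\f.(\g.(\h.(f (g h)))))))
Step 3: (((\b.(\c.b)) ((\b.(\c.b)) (\f.(\g.(\h.(f (g h))))))) (\a.a))
Step 4: ((\c.((\b.(\c.b)) (\f.(\g.(\h.(f (g h))))))) (\a.a))
Step 5: ((\b.(\c.b)) (\f.(\g.(\h.(f (g h))))))
Step 6: (\c.(\f.(\g.(\h.(f (g h))))))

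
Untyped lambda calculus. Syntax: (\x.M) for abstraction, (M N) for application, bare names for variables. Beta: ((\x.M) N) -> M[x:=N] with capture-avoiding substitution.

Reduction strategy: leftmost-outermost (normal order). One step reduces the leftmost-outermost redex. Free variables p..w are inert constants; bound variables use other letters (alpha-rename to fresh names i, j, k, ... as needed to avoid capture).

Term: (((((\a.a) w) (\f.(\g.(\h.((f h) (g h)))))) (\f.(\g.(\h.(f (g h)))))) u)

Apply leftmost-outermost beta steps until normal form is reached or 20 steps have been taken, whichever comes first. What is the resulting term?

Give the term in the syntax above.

Answer: (((w (\f.(\g.(\h.((f h) (g h)))))) (\f.(\g.(\h.(f (g h)))))) u)

Derivation:
Step 0: (((((\a.a) w) (\f.(\g.(\h.((f h) (g h)))))) (\f.(\g.(\h.(f (g h)))))) u)
Step 1: (((w (\f.(\g.(\h.((f h) (g h)))))) (\f.(\g.(\h.(f (g h)))))) u)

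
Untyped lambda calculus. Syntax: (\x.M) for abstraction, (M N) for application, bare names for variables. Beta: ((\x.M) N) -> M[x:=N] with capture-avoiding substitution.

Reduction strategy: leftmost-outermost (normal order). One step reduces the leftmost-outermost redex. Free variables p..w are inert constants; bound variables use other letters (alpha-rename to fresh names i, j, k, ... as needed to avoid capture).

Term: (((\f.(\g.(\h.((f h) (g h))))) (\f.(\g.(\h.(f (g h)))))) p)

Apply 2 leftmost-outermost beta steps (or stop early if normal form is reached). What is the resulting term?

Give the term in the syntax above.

Answer: (\h.(((\f.(\g.(\h.(f (g h))))) h) (p h)))

Derivation:
Step 0: (((\f.(\g.(\h.((f h) (g h))))) (\f.(\g.(\h.(f (g h)))))) p)
Step 1: ((\g.(\h.(((\f.(\g.(\h.(f (g h))))) h) (g h)))) p)
Step 2: (\h.(((\f.(\g.(\h.(f (g h))))) h) (p h)))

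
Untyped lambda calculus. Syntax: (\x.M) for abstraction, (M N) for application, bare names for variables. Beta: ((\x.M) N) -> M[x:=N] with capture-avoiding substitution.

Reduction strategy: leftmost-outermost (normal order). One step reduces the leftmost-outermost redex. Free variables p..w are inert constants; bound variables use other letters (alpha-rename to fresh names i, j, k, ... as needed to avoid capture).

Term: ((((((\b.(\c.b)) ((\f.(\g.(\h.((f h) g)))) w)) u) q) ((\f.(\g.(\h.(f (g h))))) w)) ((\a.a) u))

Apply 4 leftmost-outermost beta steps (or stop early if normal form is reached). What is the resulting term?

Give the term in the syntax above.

Answer: (((\h.((w h) q)) ((\f.(\g.(\h.(f (g h))))) w)) ((\a.a) u))

Derivation:
Step 0: ((((((\b.(\c.b)) ((\f.(\g.(\h.((f h) g)))) w)) u) q) ((\f.(\g.(\h.(f (g h))))) w)) ((\a.a) u))
Step 1: (((((\c.((\f.(\g.(\h.((f h) g)))) w)) u) q) ((\f.(\g.(\h.(f (g h))))) w)) ((\a.a) u))
Step 2: (((((\f.(\g.(\h.((f h) g)))) w) q) ((\f.(\g.(\h.(f (g h))))) w)) ((\a.a) u))
Step 3: ((((\g.(\h.((w h) g))) q) ((\f.(\g.(\h.(f (g h))))) w)) ((\a.a) u))
Step 4: (((\h.((w h) q)) ((\f.(\g.(\h.(f (g h))))) w)) ((\a.a) u))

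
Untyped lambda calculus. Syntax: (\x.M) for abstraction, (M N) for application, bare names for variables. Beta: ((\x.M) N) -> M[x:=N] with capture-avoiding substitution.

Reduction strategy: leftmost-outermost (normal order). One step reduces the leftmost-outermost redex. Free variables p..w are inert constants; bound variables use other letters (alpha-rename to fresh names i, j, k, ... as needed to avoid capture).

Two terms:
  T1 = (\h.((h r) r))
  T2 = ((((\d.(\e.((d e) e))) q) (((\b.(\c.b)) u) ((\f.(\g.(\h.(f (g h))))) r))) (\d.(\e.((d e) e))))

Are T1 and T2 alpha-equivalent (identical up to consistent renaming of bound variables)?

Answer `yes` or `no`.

Term 1: (\h.((h r) r))
Term 2: ((((\d.(\e.((d e) e))) q) (((\b.(\c.b)) u) ((\f.(\g.(\h.(f (g h))))) r))) (\d.(\e.((d e) e))))
Alpha-equivalence: compare structure up to binder renaming.
Result: False

Answer: no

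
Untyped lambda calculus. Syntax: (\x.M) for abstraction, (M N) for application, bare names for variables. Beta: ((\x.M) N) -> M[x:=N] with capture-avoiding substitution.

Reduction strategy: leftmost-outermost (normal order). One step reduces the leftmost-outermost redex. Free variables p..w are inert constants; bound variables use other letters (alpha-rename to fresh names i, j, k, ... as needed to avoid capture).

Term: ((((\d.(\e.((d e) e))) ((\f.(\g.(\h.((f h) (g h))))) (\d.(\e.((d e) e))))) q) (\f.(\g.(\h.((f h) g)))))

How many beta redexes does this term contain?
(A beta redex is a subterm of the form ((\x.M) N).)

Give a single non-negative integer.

Term: ((((\d.(\e.((d e) e))) ((\f.(\g.(\h.((f h) (g h))))) (\d.(\e.((d e) e))))) q) (\f.(\g.(\h.((f h) g)))))
  Redex: ((\d.(\e.((d e) e))) ((\f.(\g.(\h.((f h) (g h))))) (\d.(\e.((d e) e)))))
  Redex: ((\f.(\g.(\h.((f h) (g h))))) (\d.(\e.((d e) e))))
Total redexes: 2

Answer: 2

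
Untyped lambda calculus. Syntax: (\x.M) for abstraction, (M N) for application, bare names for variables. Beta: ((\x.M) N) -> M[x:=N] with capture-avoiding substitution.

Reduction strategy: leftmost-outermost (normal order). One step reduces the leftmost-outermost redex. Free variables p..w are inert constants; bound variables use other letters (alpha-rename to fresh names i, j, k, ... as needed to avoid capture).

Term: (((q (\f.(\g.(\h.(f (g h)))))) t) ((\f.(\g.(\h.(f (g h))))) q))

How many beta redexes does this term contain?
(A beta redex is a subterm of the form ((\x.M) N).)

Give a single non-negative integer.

Term: (((q (\f.(\g.(\h.(f (g h)))))) t) ((\f.(\g.(\h.(f (g h))))) q))
  Redex: ((\f.(\g.(\h.(f (g h))))) q)
Total redexes: 1

Answer: 1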